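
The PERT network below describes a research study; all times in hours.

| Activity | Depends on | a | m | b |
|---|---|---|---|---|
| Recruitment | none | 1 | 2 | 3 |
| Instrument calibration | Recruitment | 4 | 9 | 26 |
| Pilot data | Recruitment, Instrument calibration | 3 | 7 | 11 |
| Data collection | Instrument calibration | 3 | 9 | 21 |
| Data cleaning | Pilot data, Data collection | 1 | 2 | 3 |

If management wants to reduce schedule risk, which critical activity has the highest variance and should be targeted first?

Instrument calibration

te_Recruitment = (1 + 4·2 + 3)/6 = 12/6 = 2; σ²_Recruitment = ((3−1)/6)² = 0.111
te_Instrument calibration = (4 + 4·9 + 26)/6 = 66/6 = 11; σ²_Instrument calibration = ((26−4)/6)² = 13.444
te_Pilot data = (3 + 4·7 + 11)/6 = 42/6 = 7; σ²_Pilot data = ((11−3)/6)² = 1.778
te_Data collection = (3 + 4·9 + 21)/6 = 60/6 = 10; σ²_Data collection = ((21−3)/6)² = 9.000
te_Data cleaning = (1 + 4·2 + 3)/6 = 12/6 = 2; σ²_Data cleaning = ((3−1)/6)² = 0.111

Forward pass:
ES_Recruitment = 0; EF_Recruitment = 2
ES_Instrument calibration = 2; EF_Instrument calibration = 2+11 = 13
ES_Pilot data = max(EF_Recruitment=2, EF_Instrument calibration=13) = 13; EF_Pilot data = 13+7 = 20
ES_Data collection = 13; EF_Data collection = 13+10 = 23
ES_Data cleaning = max(EF_Pilot data=20, EF_Data collection=23) = 23; EF_Data cleaning = 23+2 = 25
Expected project duration μ = 25 hours. Critical path: Recruitment → Instrument calibration → Data collection → Data cleaning.

Variances on critical path: σ²_Recruitment=0.111, σ²_Instrument calibration=13.444, σ²_Data collection=9.000, σ²_Data cleaning=0.111.
Largest is σ²_Instrument calibration = 13.444.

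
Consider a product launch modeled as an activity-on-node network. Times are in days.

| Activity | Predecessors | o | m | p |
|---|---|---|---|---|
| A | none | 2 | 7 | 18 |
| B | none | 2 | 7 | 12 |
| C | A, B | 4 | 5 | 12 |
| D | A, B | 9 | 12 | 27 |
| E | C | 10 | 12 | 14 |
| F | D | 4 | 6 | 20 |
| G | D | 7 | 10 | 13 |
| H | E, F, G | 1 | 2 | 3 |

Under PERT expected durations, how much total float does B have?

1 days

te_A = (2 + 4·7 + 18)/6 = 48/6 = 8
te_B = (2 + 4·7 + 12)/6 = 42/6 = 7
te_C = (4 + 4·5 + 12)/6 = 36/6 = 6
te_D = (9 + 4·12 + 27)/6 = 84/6 = 14
te_E = (10 + 4·12 + 14)/6 = 72/6 = 12
te_F = (4 + 4·6 + 20)/6 = 48/6 = 8
te_G = (7 + 4·10 + 13)/6 = 60/6 = 10
te_H = (1 + 4·2 + 3)/6 = 12/6 = 2

Forward pass:
ES_A = 0; EF_A = 8
ES_B = 0; EF_B = 7
ES_C = max(EF_A=8, EF_B=7) = 8; EF_C = 8+6 = 14
ES_D = max(EF_A=8, EF_B=7) = 8; EF_D = 8+14 = 22
ES_E = 14; EF_E = 14+12 = 26
ES_F = 22; EF_F = 22+8 = 30
ES_G = 22; EF_G = 22+10 = 32
ES_H = max(EF_E=26, EF_F=30, EF_G=32) = 32; EF_H = 32+2 = 34
Expected project duration μ = 34 days. Critical path: A → D → G → H.

Backward pass:
LF_H = 34; LS_H = 34−2 = 32
LF_G = LS_H = 32; LS_G = 32−10 = 22
LF_F = LS_H = 32; LS_F = 32−8 = 24
LF_E = LS_H = 32; LS_E = 32−12 = 20
LF_D = min(LS_F=24, LS_G=22) = 22; LS_D = 22−14 = 8
LF_C = LS_E = 20; LS_C = 20−6 = 14
LF_B = min(LS_C=14, LS_D=8) = 8; LS_B = 8−7 = 1
LF_A = min(LS_C=14, LS_D=8) = 8; LS_A = 8−8 = 0
Slack_B = LS_B − ES_B = 1 − 0 = 1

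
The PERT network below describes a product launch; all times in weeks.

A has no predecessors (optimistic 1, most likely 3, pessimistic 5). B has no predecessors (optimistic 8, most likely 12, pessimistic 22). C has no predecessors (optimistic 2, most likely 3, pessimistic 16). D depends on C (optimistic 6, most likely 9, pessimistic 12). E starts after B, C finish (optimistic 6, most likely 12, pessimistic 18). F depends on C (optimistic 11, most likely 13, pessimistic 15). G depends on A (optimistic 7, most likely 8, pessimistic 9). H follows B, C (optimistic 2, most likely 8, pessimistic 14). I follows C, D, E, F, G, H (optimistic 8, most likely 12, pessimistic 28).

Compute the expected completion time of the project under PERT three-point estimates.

te_A = (1 + 4·3 + 5)/6 = 18/6 = 3
te_B = (8 + 4·12 + 22)/6 = 78/6 = 13
te_C = (2 + 4·3 + 16)/6 = 30/6 = 5
te_D = (6 + 4·9 + 12)/6 = 54/6 = 9
te_E = (6 + 4·12 + 18)/6 = 72/6 = 12
te_F = (11 + 4·13 + 15)/6 = 78/6 = 13
te_G = (7 + 4·8 + 9)/6 = 48/6 = 8
te_H = (2 + 4·8 + 14)/6 = 48/6 = 8
te_I = (8 + 4·12 + 28)/6 = 84/6 = 14

Forward pass:
ES_A = 0; EF_A = 3
ES_B = 0; EF_B = 13
ES_C = 0; EF_C = 5
ES_D = 5; EF_D = 5+9 = 14
ES_E = max(EF_B=13, EF_C=5) = 13; EF_E = 13+12 = 25
ES_F = 5; EF_F = 5+13 = 18
ES_G = 3; EF_G = 3+8 = 11
ES_H = max(EF_B=13, EF_C=5) = 13; EF_H = 13+8 = 21
ES_I = max(EF_C=5, EF_D=14, EF_E=25, EF_F=18, EF_G=11, EF_H=21) = 25; EF_I = 25+14 = 39
Expected project duration μ = 39 weeks. Critical path: B → E → I.

39 weeks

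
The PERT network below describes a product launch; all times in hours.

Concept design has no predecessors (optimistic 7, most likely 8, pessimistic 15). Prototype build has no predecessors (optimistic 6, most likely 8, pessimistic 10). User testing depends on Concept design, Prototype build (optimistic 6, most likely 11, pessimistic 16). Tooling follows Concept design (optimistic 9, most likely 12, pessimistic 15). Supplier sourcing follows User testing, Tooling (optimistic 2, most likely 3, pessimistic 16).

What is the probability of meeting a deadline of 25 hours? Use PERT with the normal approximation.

te_Concept design = (7 + 4·8 + 15)/6 = 54/6 = 9; σ²_Concept design = ((15−7)/6)² = 1.778
te_Prototype build = (6 + 4·8 + 10)/6 = 48/6 = 8; σ²_Prototype build = ((10−6)/6)² = 0.444
te_User testing = (6 + 4·11 + 16)/6 = 66/6 = 11; σ²_User testing = ((16−6)/6)² = 2.778
te_Tooling = (9 + 4·12 + 15)/6 = 72/6 = 12; σ²_Tooling = ((15−9)/6)² = 1.000
te_Supplier sourcing = (2 + 4·3 + 16)/6 = 30/6 = 5; σ²_Supplier sourcing = ((16−2)/6)² = 5.444

Forward pass:
ES_Concept design = 0; EF_Concept design = 9
ES_Prototype build = 0; EF_Prototype build = 8
ES_User testing = max(EF_Concept design=9, EF_Prototype build=8) = 9; EF_User testing = 9+11 = 20
ES_Tooling = 9; EF_Tooling = 9+12 = 21
ES_Supplier sourcing = max(EF_User testing=20, EF_Tooling=21) = 21; EF_Supplier sourcing = 21+5 = 26
Expected project duration μ = 26 hours. Critical path: Concept design → Tooling → Supplier sourcing.

Variance along critical path = 1.778 + 1.000 + 5.444 = 8.222; σ = √8.222 = 2.867 hours.
Z = (25 − 26) / 2.867 = -0.349
P(T ≤ 25) = Φ(-0.349) ≈ 0.364

0.364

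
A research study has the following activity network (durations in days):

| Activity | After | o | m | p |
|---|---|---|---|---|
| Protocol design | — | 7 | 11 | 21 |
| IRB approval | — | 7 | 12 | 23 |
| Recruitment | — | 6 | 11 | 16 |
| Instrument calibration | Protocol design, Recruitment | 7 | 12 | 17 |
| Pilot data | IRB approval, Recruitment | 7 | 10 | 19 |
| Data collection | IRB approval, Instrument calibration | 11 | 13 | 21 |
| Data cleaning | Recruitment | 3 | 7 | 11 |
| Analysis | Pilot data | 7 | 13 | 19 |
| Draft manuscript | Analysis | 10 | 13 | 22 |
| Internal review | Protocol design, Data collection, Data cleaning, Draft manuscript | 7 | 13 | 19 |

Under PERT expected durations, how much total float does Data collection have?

te_Protocol design = (7 + 4·11 + 21)/6 = 72/6 = 12
te_IRB approval = (7 + 4·12 + 23)/6 = 78/6 = 13
te_Recruitment = (6 + 4·11 + 16)/6 = 66/6 = 11
te_Instrument calibration = (7 + 4·12 + 17)/6 = 72/6 = 12
te_Pilot data = (7 + 4·10 + 19)/6 = 66/6 = 11
te_Data collection = (11 + 4·13 + 21)/6 = 84/6 = 14
te_Data cleaning = (3 + 4·7 + 11)/6 = 42/6 = 7
te_Analysis = (7 + 4·13 + 19)/6 = 78/6 = 13
te_Draft manuscript = (10 + 4·13 + 22)/6 = 84/6 = 14
te_Internal review = (7 + 4·13 + 19)/6 = 78/6 = 13

Forward pass:
ES_Protocol design = 0; EF_Protocol design = 12
ES_IRB approval = 0; EF_IRB approval = 13
ES_Recruitment = 0; EF_Recruitment = 11
ES_Instrument calibration = max(EF_Protocol design=12, EF_Recruitment=11) = 12; EF_Instrument calibration = 12+12 = 24
ES_Pilot data = max(EF_IRB approval=13, EF_Recruitment=11) = 13; EF_Pilot data = 13+11 = 24
ES_Data collection = max(EF_IRB approval=13, EF_Instrument calibration=24) = 24; EF_Data collection = 24+14 = 38
ES_Data cleaning = 11; EF_Data cleaning = 11+7 = 18
ES_Analysis = 24; EF_Analysis = 24+13 = 37
ES_Draft manuscript = 37; EF_Draft manuscript = 37+14 = 51
ES_Internal review = max(EF_Protocol design=12, EF_Data collection=38, EF_Data cleaning=18, EF_Draft manuscript=51) = 51; EF_Internal review = 51+13 = 64
Expected project duration μ = 64 days. Critical path: IRB approval → Pilot data → Analysis → Draft manuscript → Internal review.

Backward pass:
LF_Internal review = 64; LS_Internal review = 64−13 = 51
LF_Draft manuscript = LS_Internal review = 51; LS_Draft manuscript = 51−14 = 37
LF_Analysis = LS_Draft manuscript = 37; LS_Analysis = 37−13 = 24
LF_Data cleaning = LS_Internal review = 51; LS_Data cleaning = 51−7 = 44
LF_Data collection = LS_Internal review = 51; LS_Data collection = 51−14 = 37
LF_Pilot data = LS_Analysis = 24; LS_Pilot data = 24−11 = 13
LF_Instrument calibration = LS_Data collection = 37; LS_Instrument calibration = 37−12 = 25
LF_Recruitment = min(LS_Instrument calibration=25, LS_Pilot data=13, LS_Data cleaning=44) = 13; LS_Recruitment = 13−11 = 2
LF_IRB approval = min(LS_Pilot data=13, LS_Data collection=37) = 13; LS_IRB approval = 13−13 = 0
LF_Protocol design = min(LS_Instrument calibration=25, LS_Internal review=51) = 25; LS_Protocol design = 25−12 = 13
Slack_Data collection = LS_Data collection − ES_Data collection = 37 − 24 = 13

13 days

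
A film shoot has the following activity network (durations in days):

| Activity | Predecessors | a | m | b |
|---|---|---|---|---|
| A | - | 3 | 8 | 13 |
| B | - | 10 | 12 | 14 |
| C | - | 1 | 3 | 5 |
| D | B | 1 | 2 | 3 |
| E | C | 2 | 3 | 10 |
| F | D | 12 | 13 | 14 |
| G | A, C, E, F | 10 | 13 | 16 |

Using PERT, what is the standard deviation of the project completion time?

te_A = (3 + 4·8 + 13)/6 = 48/6 = 8; σ²_A = ((13−3)/6)² = 2.778
te_B = (10 + 4·12 + 14)/6 = 72/6 = 12; σ²_B = ((14−10)/6)² = 0.444
te_C = (1 + 4·3 + 5)/6 = 18/6 = 3; σ²_C = ((5−1)/6)² = 0.444
te_D = (1 + 4·2 + 3)/6 = 12/6 = 2; σ²_D = ((3−1)/6)² = 0.111
te_E = (2 + 4·3 + 10)/6 = 24/6 = 4; σ²_E = ((10−2)/6)² = 1.778
te_F = (12 + 4·13 + 14)/6 = 78/6 = 13; σ²_F = ((14−12)/6)² = 0.111
te_G = (10 + 4·13 + 16)/6 = 78/6 = 13; σ²_G = ((16−10)/6)² = 1.000

Forward pass:
ES_A = 0; EF_A = 8
ES_B = 0; EF_B = 12
ES_C = 0; EF_C = 3
ES_D = 12; EF_D = 12+2 = 14
ES_E = 3; EF_E = 3+4 = 7
ES_F = 14; EF_F = 14+13 = 27
ES_G = max(EF_A=8, EF_C=3, EF_E=7, EF_F=27) = 27; EF_G = 27+13 = 40
Expected project duration μ = 40 days. Critical path: B → D → F → G.

Variance along critical path = 0.444 + 0.111 + 0.111 + 1.000 = 1.667
σ = √1.667 = 1.291 days

1.29 days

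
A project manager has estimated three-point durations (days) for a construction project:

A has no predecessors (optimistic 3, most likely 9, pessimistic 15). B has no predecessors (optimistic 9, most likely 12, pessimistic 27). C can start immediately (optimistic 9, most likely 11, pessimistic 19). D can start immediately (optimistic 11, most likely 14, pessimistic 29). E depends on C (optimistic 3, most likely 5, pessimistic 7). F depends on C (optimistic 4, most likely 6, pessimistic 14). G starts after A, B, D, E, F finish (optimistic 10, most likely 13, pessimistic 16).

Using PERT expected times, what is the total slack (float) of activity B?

te_A = (3 + 4·9 + 15)/6 = 54/6 = 9
te_B = (9 + 4·12 + 27)/6 = 84/6 = 14
te_C = (9 + 4·11 + 19)/6 = 72/6 = 12
te_D = (11 + 4·14 + 29)/6 = 96/6 = 16
te_E = (3 + 4·5 + 7)/6 = 30/6 = 5
te_F = (4 + 4·6 + 14)/6 = 42/6 = 7
te_G = (10 + 4·13 + 16)/6 = 78/6 = 13

Forward pass:
ES_A = 0; EF_A = 9
ES_B = 0; EF_B = 14
ES_C = 0; EF_C = 12
ES_D = 0; EF_D = 16
ES_E = 12; EF_E = 12+5 = 17
ES_F = 12; EF_F = 12+7 = 19
ES_G = max(EF_A=9, EF_B=14, EF_D=16, EF_E=17, EF_F=19) = 19; EF_G = 19+13 = 32
Expected project duration μ = 32 days. Critical path: C → F → G.

Backward pass:
LF_G = 32; LS_G = 32−13 = 19
LF_F = LS_G = 19; LS_F = 19−7 = 12
LF_E = LS_G = 19; LS_E = 19−5 = 14
LF_D = LS_G = 19; LS_D = 19−16 = 3
LF_C = min(LS_E=14, LS_F=12) = 12; LS_C = 12−12 = 0
LF_B = LS_G = 19; LS_B = 19−14 = 5
LF_A = LS_G = 19; LS_A = 19−9 = 10
Slack_B = LS_B − ES_B = 5 − 0 = 5

5 days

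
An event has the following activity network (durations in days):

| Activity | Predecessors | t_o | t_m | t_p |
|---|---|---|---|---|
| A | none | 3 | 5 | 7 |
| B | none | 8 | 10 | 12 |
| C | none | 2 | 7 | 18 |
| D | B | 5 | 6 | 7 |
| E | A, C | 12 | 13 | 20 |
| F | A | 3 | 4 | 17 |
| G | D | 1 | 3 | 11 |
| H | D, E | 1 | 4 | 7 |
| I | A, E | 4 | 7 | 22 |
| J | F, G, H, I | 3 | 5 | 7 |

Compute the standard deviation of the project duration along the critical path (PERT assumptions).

te_A = (3 + 4·5 + 7)/6 = 30/6 = 5; σ²_A = ((7−3)/6)² = 0.444
te_B = (8 + 4·10 + 12)/6 = 60/6 = 10; σ²_B = ((12−8)/6)² = 0.444
te_C = (2 + 4·7 + 18)/6 = 48/6 = 8; σ²_C = ((18−2)/6)² = 7.111
te_D = (5 + 4·6 + 7)/6 = 36/6 = 6; σ²_D = ((7−5)/6)² = 0.111
te_E = (12 + 4·13 + 20)/6 = 84/6 = 14; σ²_E = ((20−12)/6)² = 1.778
te_F = (3 + 4·4 + 17)/6 = 36/6 = 6; σ²_F = ((17−3)/6)² = 5.444
te_G = (1 + 4·3 + 11)/6 = 24/6 = 4; σ²_G = ((11−1)/6)² = 2.778
te_H = (1 + 4·4 + 7)/6 = 24/6 = 4; σ²_H = ((7−1)/6)² = 1.000
te_I = (4 + 4·7 + 22)/6 = 54/6 = 9; σ²_I = ((22−4)/6)² = 9.000
te_J = (3 + 4·5 + 7)/6 = 30/6 = 5; σ²_J = ((7−3)/6)² = 0.444

Forward pass:
ES_A = 0; EF_A = 5
ES_B = 0; EF_B = 10
ES_C = 0; EF_C = 8
ES_D = 10; EF_D = 10+6 = 16
ES_E = max(EF_A=5, EF_C=8) = 8; EF_E = 8+14 = 22
ES_F = 5; EF_F = 5+6 = 11
ES_G = 16; EF_G = 16+4 = 20
ES_H = max(EF_D=16, EF_E=22) = 22; EF_H = 22+4 = 26
ES_I = max(EF_A=5, EF_E=22) = 22; EF_I = 22+9 = 31
ES_J = max(EF_F=11, EF_G=20, EF_H=26, EF_I=31) = 31; EF_J = 31+5 = 36
Expected project duration μ = 36 days. Critical path: C → E → I → J.

Variance along critical path = 7.111 + 1.778 + 9.000 + 0.444 = 18.333
σ = √18.333 = 4.282 days

4.28 days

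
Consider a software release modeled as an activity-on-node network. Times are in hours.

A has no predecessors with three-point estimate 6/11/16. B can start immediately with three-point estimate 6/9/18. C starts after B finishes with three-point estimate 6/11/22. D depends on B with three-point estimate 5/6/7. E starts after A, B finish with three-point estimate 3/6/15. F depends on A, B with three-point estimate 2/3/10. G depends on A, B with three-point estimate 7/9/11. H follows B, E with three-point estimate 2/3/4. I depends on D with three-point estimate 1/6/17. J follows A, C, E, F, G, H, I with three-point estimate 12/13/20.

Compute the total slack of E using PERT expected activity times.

te_A = (6 + 4·11 + 16)/6 = 66/6 = 11
te_B = (6 + 4·9 + 18)/6 = 60/6 = 10
te_C = (6 + 4·11 + 22)/6 = 72/6 = 12
te_D = (5 + 4·6 + 7)/6 = 36/6 = 6
te_E = (3 + 4·6 + 15)/6 = 42/6 = 7
te_F = (2 + 4·3 + 10)/6 = 24/6 = 4
te_G = (7 + 4·9 + 11)/6 = 54/6 = 9
te_H = (2 + 4·3 + 4)/6 = 18/6 = 3
te_I = (1 + 4·6 + 17)/6 = 42/6 = 7
te_J = (12 + 4·13 + 20)/6 = 84/6 = 14

Forward pass:
ES_A = 0; EF_A = 11
ES_B = 0; EF_B = 10
ES_C = 10; EF_C = 10+12 = 22
ES_D = 10; EF_D = 10+6 = 16
ES_E = max(EF_A=11, EF_B=10) = 11; EF_E = 11+7 = 18
ES_F = max(EF_A=11, EF_B=10) = 11; EF_F = 11+4 = 15
ES_G = max(EF_A=11, EF_B=10) = 11; EF_G = 11+9 = 20
ES_H = max(EF_B=10, EF_E=18) = 18; EF_H = 18+3 = 21
ES_I = 16; EF_I = 16+7 = 23
ES_J = max(EF_A=11, EF_C=22, EF_E=18, EF_F=15, EF_G=20, EF_H=21, EF_I=23) = 23; EF_J = 23+14 = 37
Expected project duration μ = 37 hours. Critical path: B → D → I → J.

Backward pass:
LF_J = 37; LS_J = 37−14 = 23
LF_I = LS_J = 23; LS_I = 23−7 = 16
LF_H = LS_J = 23; LS_H = 23−3 = 20
LF_G = LS_J = 23; LS_G = 23−9 = 14
LF_F = LS_J = 23; LS_F = 23−4 = 19
LF_E = min(LS_H=20, LS_J=23) = 20; LS_E = 20−7 = 13
LF_D = LS_I = 16; LS_D = 16−6 = 10
LF_C = LS_J = 23; LS_C = 23−12 = 11
LF_B = min(LS_C=11, LS_D=10, LS_E=13, LS_F=19, LS_G=14, LS_H=20) = 10; LS_B = 10−10 = 0
LF_A = min(LS_E=13, LS_F=19, LS_G=14, LS_J=23) = 13; LS_A = 13−11 = 2
Slack_E = LS_E − ES_E = 13 − 11 = 2

2 hours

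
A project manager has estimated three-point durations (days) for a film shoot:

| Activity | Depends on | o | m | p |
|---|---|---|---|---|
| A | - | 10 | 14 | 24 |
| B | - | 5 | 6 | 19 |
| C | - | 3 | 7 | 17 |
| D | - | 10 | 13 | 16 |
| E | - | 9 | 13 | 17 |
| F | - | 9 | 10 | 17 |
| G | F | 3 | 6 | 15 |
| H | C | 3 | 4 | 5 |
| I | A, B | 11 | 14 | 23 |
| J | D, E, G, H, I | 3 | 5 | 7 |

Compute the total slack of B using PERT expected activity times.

7 days

te_A = (10 + 4·14 + 24)/6 = 90/6 = 15
te_B = (5 + 4·6 + 19)/6 = 48/6 = 8
te_C = (3 + 4·7 + 17)/6 = 48/6 = 8
te_D = (10 + 4·13 + 16)/6 = 78/6 = 13
te_E = (9 + 4·13 + 17)/6 = 78/6 = 13
te_F = (9 + 4·10 + 17)/6 = 66/6 = 11
te_G = (3 + 4·6 + 15)/6 = 42/6 = 7
te_H = (3 + 4·4 + 5)/6 = 24/6 = 4
te_I = (11 + 4·14 + 23)/6 = 90/6 = 15
te_J = (3 + 4·5 + 7)/6 = 30/6 = 5

Forward pass:
ES_A = 0; EF_A = 15
ES_B = 0; EF_B = 8
ES_C = 0; EF_C = 8
ES_D = 0; EF_D = 13
ES_E = 0; EF_E = 13
ES_F = 0; EF_F = 11
ES_G = 11; EF_G = 11+7 = 18
ES_H = 8; EF_H = 8+4 = 12
ES_I = max(EF_A=15, EF_B=8) = 15; EF_I = 15+15 = 30
ES_J = max(EF_D=13, EF_E=13, EF_G=18, EF_H=12, EF_I=30) = 30; EF_J = 30+5 = 35
Expected project duration μ = 35 days. Critical path: A → I → J.

Backward pass:
LF_J = 35; LS_J = 35−5 = 30
LF_I = LS_J = 30; LS_I = 30−15 = 15
LF_H = LS_J = 30; LS_H = 30−4 = 26
LF_G = LS_J = 30; LS_G = 30−7 = 23
LF_F = LS_G = 23; LS_F = 23−11 = 12
LF_E = LS_J = 30; LS_E = 30−13 = 17
LF_D = LS_J = 30; LS_D = 30−13 = 17
LF_C = LS_H = 26; LS_C = 26−8 = 18
LF_B = LS_I = 15; LS_B = 15−8 = 7
LF_A = LS_I = 15; LS_A = 15−15 = 0
Slack_B = LS_B − ES_B = 7 − 0 = 7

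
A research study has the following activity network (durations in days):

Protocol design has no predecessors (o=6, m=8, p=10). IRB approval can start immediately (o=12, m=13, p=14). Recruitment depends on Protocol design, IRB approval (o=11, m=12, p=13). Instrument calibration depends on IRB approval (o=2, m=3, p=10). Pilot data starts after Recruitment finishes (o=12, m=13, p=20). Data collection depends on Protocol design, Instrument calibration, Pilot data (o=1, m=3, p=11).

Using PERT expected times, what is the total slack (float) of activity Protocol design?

te_Protocol design = (6 + 4·8 + 10)/6 = 48/6 = 8
te_IRB approval = (12 + 4·13 + 14)/6 = 78/6 = 13
te_Recruitment = (11 + 4·12 + 13)/6 = 72/6 = 12
te_Instrument calibration = (2 + 4·3 + 10)/6 = 24/6 = 4
te_Pilot data = (12 + 4·13 + 20)/6 = 84/6 = 14
te_Data collection = (1 + 4·3 + 11)/6 = 24/6 = 4

Forward pass:
ES_Protocol design = 0; EF_Protocol design = 8
ES_IRB approval = 0; EF_IRB approval = 13
ES_Recruitment = max(EF_Protocol design=8, EF_IRB approval=13) = 13; EF_Recruitment = 13+12 = 25
ES_Instrument calibration = 13; EF_Instrument calibration = 13+4 = 17
ES_Pilot data = 25; EF_Pilot data = 25+14 = 39
ES_Data collection = max(EF_Protocol design=8, EF_Instrument calibration=17, EF_Pilot data=39) = 39; EF_Data collection = 39+4 = 43
Expected project duration μ = 43 days. Critical path: IRB approval → Recruitment → Pilot data → Data collection.

Backward pass:
LF_Data collection = 43; LS_Data collection = 43−4 = 39
LF_Pilot data = LS_Data collection = 39; LS_Pilot data = 39−14 = 25
LF_Instrument calibration = LS_Data collection = 39; LS_Instrument calibration = 39−4 = 35
LF_Recruitment = LS_Pilot data = 25; LS_Recruitment = 25−12 = 13
LF_IRB approval = min(LS_Recruitment=13, LS_Instrument calibration=35) = 13; LS_IRB approval = 13−13 = 0
LF_Protocol design = min(LS_Recruitment=13, LS_Data collection=39) = 13; LS_Protocol design = 13−8 = 5
Slack_Protocol design = LS_Protocol design − ES_Protocol design = 5 − 0 = 5

5 days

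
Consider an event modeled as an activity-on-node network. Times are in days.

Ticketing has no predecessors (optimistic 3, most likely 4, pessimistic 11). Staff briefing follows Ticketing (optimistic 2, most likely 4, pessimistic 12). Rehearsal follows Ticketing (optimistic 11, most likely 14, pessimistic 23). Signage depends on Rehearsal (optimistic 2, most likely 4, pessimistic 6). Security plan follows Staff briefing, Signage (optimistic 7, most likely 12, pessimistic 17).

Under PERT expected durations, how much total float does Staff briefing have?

te_Ticketing = (3 + 4·4 + 11)/6 = 30/6 = 5
te_Staff briefing = (2 + 4·4 + 12)/6 = 30/6 = 5
te_Rehearsal = (11 + 4·14 + 23)/6 = 90/6 = 15
te_Signage = (2 + 4·4 + 6)/6 = 24/6 = 4
te_Security plan = (7 + 4·12 + 17)/6 = 72/6 = 12

Forward pass:
ES_Ticketing = 0; EF_Ticketing = 5
ES_Staff briefing = 5; EF_Staff briefing = 5+5 = 10
ES_Rehearsal = 5; EF_Rehearsal = 5+15 = 20
ES_Signage = 20; EF_Signage = 20+4 = 24
ES_Security plan = max(EF_Staff briefing=10, EF_Signage=24) = 24; EF_Security plan = 24+12 = 36
Expected project duration μ = 36 days. Critical path: Ticketing → Rehearsal → Signage → Security plan.

Backward pass:
LF_Security plan = 36; LS_Security plan = 36−12 = 24
LF_Signage = LS_Security plan = 24; LS_Signage = 24−4 = 20
LF_Rehearsal = LS_Signage = 20; LS_Rehearsal = 20−15 = 5
LF_Staff briefing = LS_Security plan = 24; LS_Staff briefing = 24−5 = 19
LF_Ticketing = min(LS_Staff briefing=19, LS_Rehearsal=5) = 5; LS_Ticketing = 5−5 = 0
Slack_Staff briefing = LS_Staff briefing − ES_Staff briefing = 19 − 5 = 14

14 days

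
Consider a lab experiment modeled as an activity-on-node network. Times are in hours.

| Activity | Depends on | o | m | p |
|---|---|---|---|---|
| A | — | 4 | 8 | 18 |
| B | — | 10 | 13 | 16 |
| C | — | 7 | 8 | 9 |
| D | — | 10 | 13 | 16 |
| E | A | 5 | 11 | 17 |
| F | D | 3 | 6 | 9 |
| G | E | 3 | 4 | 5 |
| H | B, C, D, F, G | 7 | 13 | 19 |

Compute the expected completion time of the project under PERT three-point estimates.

te_A = (4 + 4·8 + 18)/6 = 54/6 = 9
te_B = (10 + 4·13 + 16)/6 = 78/6 = 13
te_C = (7 + 4·8 + 9)/6 = 48/6 = 8
te_D = (10 + 4·13 + 16)/6 = 78/6 = 13
te_E = (5 + 4·11 + 17)/6 = 66/6 = 11
te_F = (3 + 4·6 + 9)/6 = 36/6 = 6
te_G = (3 + 4·4 + 5)/6 = 24/6 = 4
te_H = (7 + 4·13 + 19)/6 = 78/6 = 13

Forward pass:
ES_A = 0; EF_A = 9
ES_B = 0; EF_B = 13
ES_C = 0; EF_C = 8
ES_D = 0; EF_D = 13
ES_E = 9; EF_E = 9+11 = 20
ES_F = 13; EF_F = 13+6 = 19
ES_G = 20; EF_G = 20+4 = 24
ES_H = max(EF_B=13, EF_C=8, EF_D=13, EF_F=19, EF_G=24) = 24; EF_H = 24+13 = 37
Expected project duration μ = 37 hours. Critical path: A → E → G → H.

37 hours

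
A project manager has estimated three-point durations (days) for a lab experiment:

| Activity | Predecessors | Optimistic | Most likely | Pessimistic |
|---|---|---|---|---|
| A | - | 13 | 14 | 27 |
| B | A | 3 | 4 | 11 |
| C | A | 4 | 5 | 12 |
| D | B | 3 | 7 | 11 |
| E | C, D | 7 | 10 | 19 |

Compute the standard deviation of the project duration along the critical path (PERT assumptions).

3.61 days

te_A = (13 + 4·14 + 27)/6 = 96/6 = 16; σ²_A = ((27−13)/6)² = 5.444
te_B = (3 + 4·4 + 11)/6 = 30/6 = 5; σ²_B = ((11−3)/6)² = 1.778
te_C = (4 + 4·5 + 12)/6 = 36/6 = 6; σ²_C = ((12−4)/6)² = 1.778
te_D = (3 + 4·7 + 11)/6 = 42/6 = 7; σ²_D = ((11−3)/6)² = 1.778
te_E = (7 + 4·10 + 19)/6 = 66/6 = 11; σ²_E = ((19−7)/6)² = 4.000

Forward pass:
ES_A = 0; EF_A = 16
ES_B = 16; EF_B = 16+5 = 21
ES_C = 16; EF_C = 16+6 = 22
ES_D = 21; EF_D = 21+7 = 28
ES_E = max(EF_C=22, EF_D=28) = 28; EF_E = 28+11 = 39
Expected project duration μ = 39 days. Critical path: A → B → D → E.

Variance along critical path = 5.444 + 1.778 + 1.778 + 4.000 = 13.000
σ = √13.000 = 3.606 days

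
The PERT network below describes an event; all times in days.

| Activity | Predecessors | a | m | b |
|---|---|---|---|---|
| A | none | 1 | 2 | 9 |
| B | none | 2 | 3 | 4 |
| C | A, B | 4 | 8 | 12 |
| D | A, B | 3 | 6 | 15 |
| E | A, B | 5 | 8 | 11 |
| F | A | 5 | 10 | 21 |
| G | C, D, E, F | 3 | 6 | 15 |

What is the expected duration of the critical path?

te_A = (1 + 4·2 + 9)/6 = 18/6 = 3
te_B = (2 + 4·3 + 4)/6 = 18/6 = 3
te_C = (4 + 4·8 + 12)/6 = 48/6 = 8
te_D = (3 + 4·6 + 15)/6 = 42/6 = 7
te_E = (5 + 4·8 + 11)/6 = 48/6 = 8
te_F = (5 + 4·10 + 21)/6 = 66/6 = 11
te_G = (3 + 4·6 + 15)/6 = 42/6 = 7

Forward pass:
ES_A = 0; EF_A = 3
ES_B = 0; EF_B = 3
ES_C = max(EF_A=3, EF_B=3) = 3; EF_C = 3+8 = 11
ES_D = max(EF_A=3, EF_B=3) = 3; EF_D = 3+7 = 10
ES_E = max(EF_A=3, EF_B=3) = 3; EF_E = 3+8 = 11
ES_F = 3; EF_F = 3+11 = 14
ES_G = max(EF_C=11, EF_D=10, EF_E=11, EF_F=14) = 14; EF_G = 14+7 = 21
Expected project duration μ = 21 days. Critical path: A → F → G.

21 days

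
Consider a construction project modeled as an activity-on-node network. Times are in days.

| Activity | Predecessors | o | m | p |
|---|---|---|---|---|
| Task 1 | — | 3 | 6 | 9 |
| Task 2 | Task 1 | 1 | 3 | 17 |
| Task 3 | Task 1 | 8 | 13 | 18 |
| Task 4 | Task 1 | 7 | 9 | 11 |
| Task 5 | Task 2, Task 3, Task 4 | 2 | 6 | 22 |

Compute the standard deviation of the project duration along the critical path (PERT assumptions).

3.86 days

te_Task 1 = (3 + 4·6 + 9)/6 = 36/6 = 6; σ²_Task 1 = ((9−3)/6)² = 1.000
te_Task 2 = (1 + 4·3 + 17)/6 = 30/6 = 5; σ²_Task 2 = ((17−1)/6)² = 7.111
te_Task 3 = (8 + 4·13 + 18)/6 = 78/6 = 13; σ²_Task 3 = ((18−8)/6)² = 2.778
te_Task 4 = (7 + 4·9 + 11)/6 = 54/6 = 9; σ²_Task 4 = ((11−7)/6)² = 0.444
te_Task 5 = (2 + 4·6 + 22)/6 = 48/6 = 8; σ²_Task 5 = ((22−2)/6)² = 11.111

Forward pass:
ES_Task 1 = 0; EF_Task 1 = 6
ES_Task 2 = 6; EF_Task 2 = 6+5 = 11
ES_Task 3 = 6; EF_Task 3 = 6+13 = 19
ES_Task 4 = 6; EF_Task 4 = 6+9 = 15
ES_Task 5 = max(EF_Task 2=11, EF_Task 3=19, EF_Task 4=15) = 19; EF_Task 5 = 19+8 = 27
Expected project duration μ = 27 days. Critical path: Task 1 → Task 3 → Task 5.

Variance along critical path = 1.000 + 2.778 + 11.111 = 14.889
σ = √14.889 = 3.859 days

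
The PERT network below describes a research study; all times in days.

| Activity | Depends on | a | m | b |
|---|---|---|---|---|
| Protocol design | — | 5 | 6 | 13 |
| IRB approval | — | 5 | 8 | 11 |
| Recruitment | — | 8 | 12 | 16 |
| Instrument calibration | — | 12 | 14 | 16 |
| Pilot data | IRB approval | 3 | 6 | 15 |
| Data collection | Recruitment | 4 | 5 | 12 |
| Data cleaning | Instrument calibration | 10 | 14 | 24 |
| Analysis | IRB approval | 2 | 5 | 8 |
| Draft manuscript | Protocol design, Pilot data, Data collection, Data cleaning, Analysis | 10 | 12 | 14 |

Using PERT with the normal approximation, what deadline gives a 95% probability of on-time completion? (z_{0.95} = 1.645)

te_Protocol design = (5 + 4·6 + 13)/6 = 42/6 = 7; σ²_Protocol design = ((13−5)/6)² = 1.778
te_IRB approval = (5 + 4·8 + 11)/6 = 48/6 = 8; σ²_IRB approval = ((11−5)/6)² = 1.000
te_Recruitment = (8 + 4·12 + 16)/6 = 72/6 = 12; σ²_Recruitment = ((16−8)/6)² = 1.778
te_Instrument calibration = (12 + 4·14 + 16)/6 = 84/6 = 14; σ²_Instrument calibration = ((16−12)/6)² = 0.444
te_Pilot data = (3 + 4·6 + 15)/6 = 42/6 = 7; σ²_Pilot data = ((15−3)/6)² = 4.000
te_Data collection = (4 + 4·5 + 12)/6 = 36/6 = 6; σ²_Data collection = ((12−4)/6)² = 1.778
te_Data cleaning = (10 + 4·14 + 24)/6 = 90/6 = 15; σ²_Data cleaning = ((24−10)/6)² = 5.444
te_Analysis = (2 + 4·5 + 8)/6 = 30/6 = 5; σ²_Analysis = ((8−2)/6)² = 1.000
te_Draft manuscript = (10 + 4·12 + 14)/6 = 72/6 = 12; σ²_Draft manuscript = ((14−10)/6)² = 0.444

Forward pass:
ES_Protocol design = 0; EF_Protocol design = 7
ES_IRB approval = 0; EF_IRB approval = 8
ES_Recruitment = 0; EF_Recruitment = 12
ES_Instrument calibration = 0; EF_Instrument calibration = 14
ES_Pilot data = 8; EF_Pilot data = 8+7 = 15
ES_Data collection = 12; EF_Data collection = 12+6 = 18
ES_Data cleaning = 14; EF_Data cleaning = 14+15 = 29
ES_Analysis = 8; EF_Analysis = 8+5 = 13
ES_Draft manuscript = max(EF_Protocol design=7, EF_Pilot data=15, EF_Data collection=18, EF_Data cleaning=29, EF_Analysis=13) = 29; EF_Draft manuscript = 29+12 = 41
Expected project duration μ = 41 days. Critical path: Instrument calibration → Data cleaning → Draft manuscript.

Variance along critical path = 0.444 + 5.444 + 0.444 = 6.333; σ = 2.517 days.
D = μ + z·σ = 41 + 1.645·2.517 = 45.1 days

45.1 days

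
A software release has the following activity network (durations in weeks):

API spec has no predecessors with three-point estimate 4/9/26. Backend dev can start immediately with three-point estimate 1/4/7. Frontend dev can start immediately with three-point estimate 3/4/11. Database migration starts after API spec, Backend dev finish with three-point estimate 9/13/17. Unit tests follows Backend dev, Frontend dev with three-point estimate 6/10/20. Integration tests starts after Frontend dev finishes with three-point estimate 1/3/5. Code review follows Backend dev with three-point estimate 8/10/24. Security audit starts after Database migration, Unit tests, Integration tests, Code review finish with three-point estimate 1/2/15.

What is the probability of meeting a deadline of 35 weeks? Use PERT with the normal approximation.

te_API spec = (4 + 4·9 + 26)/6 = 66/6 = 11; σ²_API spec = ((26−4)/6)² = 13.444
te_Backend dev = (1 + 4·4 + 7)/6 = 24/6 = 4; σ²_Backend dev = ((7−1)/6)² = 1.000
te_Frontend dev = (3 + 4·4 + 11)/6 = 30/6 = 5; σ²_Frontend dev = ((11−3)/6)² = 1.778
te_Database migration = (9 + 4·13 + 17)/6 = 78/6 = 13; σ²_Database migration = ((17−9)/6)² = 1.778
te_Unit tests = (6 + 4·10 + 20)/6 = 66/6 = 11; σ²_Unit tests = ((20−6)/6)² = 5.444
te_Integration tests = (1 + 4·3 + 5)/6 = 18/6 = 3; σ²_Integration tests = ((5−1)/6)² = 0.444
te_Code review = (8 + 4·10 + 24)/6 = 72/6 = 12; σ²_Code review = ((24−8)/6)² = 7.111
te_Security audit = (1 + 4·2 + 15)/6 = 24/6 = 4; σ²_Security audit = ((15−1)/6)² = 5.444

Forward pass:
ES_API spec = 0; EF_API spec = 11
ES_Backend dev = 0; EF_Backend dev = 4
ES_Frontend dev = 0; EF_Frontend dev = 5
ES_Database migration = max(EF_API spec=11, EF_Backend dev=4) = 11; EF_Database migration = 11+13 = 24
ES_Unit tests = max(EF_Backend dev=4, EF_Frontend dev=5) = 5; EF_Unit tests = 5+11 = 16
ES_Integration tests = 5; EF_Integration tests = 5+3 = 8
ES_Code review = 4; EF_Code review = 4+12 = 16
ES_Security audit = max(EF_Database migration=24, EF_Unit tests=16, EF_Integration tests=8, EF_Code review=16) = 24; EF_Security audit = 24+4 = 28
Expected project duration μ = 28 weeks. Critical path: API spec → Database migration → Security audit.

Variance along critical path = 13.444 + 1.778 + 5.444 = 20.667; σ = √20.667 = 4.546 weeks.
Z = (35 − 28) / 4.546 = 1.540
P(T ≤ 35) = Φ(1.540) ≈ 0.938

0.938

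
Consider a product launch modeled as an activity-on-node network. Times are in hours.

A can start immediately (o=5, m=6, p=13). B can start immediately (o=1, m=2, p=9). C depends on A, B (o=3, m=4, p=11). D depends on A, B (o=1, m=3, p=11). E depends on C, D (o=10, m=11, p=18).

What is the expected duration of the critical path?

te_A = (5 + 4·6 + 13)/6 = 42/6 = 7
te_B = (1 + 4·2 + 9)/6 = 18/6 = 3
te_C = (3 + 4·4 + 11)/6 = 30/6 = 5
te_D = (1 + 4·3 + 11)/6 = 24/6 = 4
te_E = (10 + 4·11 + 18)/6 = 72/6 = 12

Forward pass:
ES_A = 0; EF_A = 7
ES_B = 0; EF_B = 3
ES_C = max(EF_A=7, EF_B=3) = 7; EF_C = 7+5 = 12
ES_D = max(EF_A=7, EF_B=3) = 7; EF_D = 7+4 = 11
ES_E = max(EF_C=12, EF_D=11) = 12; EF_E = 12+12 = 24
Expected project duration μ = 24 hours. Critical path: A → C → E.

24 hours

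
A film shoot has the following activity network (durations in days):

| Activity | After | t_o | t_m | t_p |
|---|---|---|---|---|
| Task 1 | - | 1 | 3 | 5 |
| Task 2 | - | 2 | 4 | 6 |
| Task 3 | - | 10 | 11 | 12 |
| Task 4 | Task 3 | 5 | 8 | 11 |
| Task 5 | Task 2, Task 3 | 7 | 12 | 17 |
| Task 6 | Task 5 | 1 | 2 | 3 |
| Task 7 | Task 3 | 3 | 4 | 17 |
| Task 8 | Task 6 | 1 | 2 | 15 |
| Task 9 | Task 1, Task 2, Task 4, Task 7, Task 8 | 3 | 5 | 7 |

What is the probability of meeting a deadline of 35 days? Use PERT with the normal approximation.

0.631

te_Task 1 = (1 + 4·3 + 5)/6 = 18/6 = 3; σ²_Task 1 = ((5−1)/6)² = 0.444
te_Task 2 = (2 + 4·4 + 6)/6 = 24/6 = 4; σ²_Task 2 = ((6−2)/6)² = 0.444
te_Task 3 = (10 + 4·11 + 12)/6 = 66/6 = 11; σ²_Task 3 = ((12−10)/6)² = 0.111
te_Task 4 = (5 + 4·8 + 11)/6 = 48/6 = 8; σ²_Task 4 = ((11−5)/6)² = 1.000
te_Task 5 = (7 + 4·12 + 17)/6 = 72/6 = 12; σ²_Task 5 = ((17−7)/6)² = 2.778
te_Task 6 = (1 + 4·2 + 3)/6 = 12/6 = 2; σ²_Task 6 = ((3−1)/6)² = 0.111
te_Task 7 = (3 + 4·4 + 17)/6 = 36/6 = 6; σ²_Task 7 = ((17−3)/6)² = 5.444
te_Task 8 = (1 + 4·2 + 15)/6 = 24/6 = 4; σ²_Task 8 = ((15−1)/6)² = 5.444
te_Task 9 = (3 + 4·5 + 7)/6 = 30/6 = 5; σ²_Task 9 = ((7−3)/6)² = 0.444

Forward pass:
ES_Task 1 = 0; EF_Task 1 = 3
ES_Task 2 = 0; EF_Task 2 = 4
ES_Task 3 = 0; EF_Task 3 = 11
ES_Task 4 = 11; EF_Task 4 = 11+8 = 19
ES_Task 5 = max(EF_Task 2=4, EF_Task 3=11) = 11; EF_Task 5 = 11+12 = 23
ES_Task 6 = 23; EF_Task 6 = 23+2 = 25
ES_Task 7 = 11; EF_Task 7 = 11+6 = 17
ES_Task 8 = 25; EF_Task 8 = 25+4 = 29
ES_Task 9 = max(EF_Task 1=3, EF_Task 2=4, EF_Task 4=19, EF_Task 7=17, EF_Task 8=29) = 29; EF_Task 9 = 29+5 = 34
Expected project duration μ = 34 days. Critical path: Task 3 → Task 5 → Task 6 → Task 8 → Task 9.

Variance along critical path = 0.111 + 2.778 + 0.111 + 5.444 + 0.444 = 8.889; σ = √8.889 = 2.981 days.
Z = (35 − 34) / 2.981 = 0.335
P(T ≤ 35) = Φ(0.335) ≈ 0.631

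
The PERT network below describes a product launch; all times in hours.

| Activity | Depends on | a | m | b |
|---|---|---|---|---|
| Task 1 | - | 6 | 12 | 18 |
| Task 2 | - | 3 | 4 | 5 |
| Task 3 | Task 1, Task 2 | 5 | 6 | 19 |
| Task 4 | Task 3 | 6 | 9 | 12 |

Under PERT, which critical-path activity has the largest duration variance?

Task 3

te_Task 1 = (6 + 4·12 + 18)/6 = 72/6 = 12; σ²_Task 1 = ((18−6)/6)² = 4.000
te_Task 2 = (3 + 4·4 + 5)/6 = 24/6 = 4; σ²_Task 2 = ((5−3)/6)² = 0.111
te_Task 3 = (5 + 4·6 + 19)/6 = 48/6 = 8; σ²_Task 3 = ((19−5)/6)² = 5.444
te_Task 4 = (6 + 4·9 + 12)/6 = 54/6 = 9; σ²_Task 4 = ((12−6)/6)² = 1.000

Forward pass:
ES_Task 1 = 0; EF_Task 1 = 12
ES_Task 2 = 0; EF_Task 2 = 4
ES_Task 3 = max(EF_Task 1=12, EF_Task 2=4) = 12; EF_Task 3 = 12+8 = 20
ES_Task 4 = 20; EF_Task 4 = 20+9 = 29
Expected project duration μ = 29 hours. Critical path: Task 1 → Task 3 → Task 4.

Variances on critical path: σ²_Task 1=4.000, σ²_Task 3=5.444, σ²_Task 4=1.000.
Largest is σ²_Task 3 = 5.444.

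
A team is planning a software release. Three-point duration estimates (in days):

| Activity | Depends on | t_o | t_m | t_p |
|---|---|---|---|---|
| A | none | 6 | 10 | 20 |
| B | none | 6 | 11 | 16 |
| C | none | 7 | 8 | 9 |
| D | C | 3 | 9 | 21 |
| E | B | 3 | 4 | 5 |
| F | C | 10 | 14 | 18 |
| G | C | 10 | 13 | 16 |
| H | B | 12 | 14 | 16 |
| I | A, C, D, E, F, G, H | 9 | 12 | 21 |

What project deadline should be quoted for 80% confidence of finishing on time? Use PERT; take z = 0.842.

te_A = (6 + 4·10 + 20)/6 = 66/6 = 11; σ²_A = ((20−6)/6)² = 5.444
te_B = (6 + 4·11 + 16)/6 = 66/6 = 11; σ²_B = ((16−6)/6)² = 2.778
te_C = (7 + 4·8 + 9)/6 = 48/6 = 8; σ²_C = ((9−7)/6)² = 0.111
te_D = (3 + 4·9 + 21)/6 = 60/6 = 10; σ²_D = ((21−3)/6)² = 9.000
te_E = (3 + 4·4 + 5)/6 = 24/6 = 4; σ²_E = ((5−3)/6)² = 0.111
te_F = (10 + 4·14 + 18)/6 = 84/6 = 14; σ²_F = ((18−10)/6)² = 1.778
te_G = (10 + 4·13 + 16)/6 = 78/6 = 13; σ²_G = ((16−10)/6)² = 1.000
te_H = (12 + 4·14 + 16)/6 = 84/6 = 14; σ²_H = ((16−12)/6)² = 0.444
te_I = (9 + 4·12 + 21)/6 = 78/6 = 13; σ²_I = ((21−9)/6)² = 4.000

Forward pass:
ES_A = 0; EF_A = 11
ES_B = 0; EF_B = 11
ES_C = 0; EF_C = 8
ES_D = 8; EF_D = 8+10 = 18
ES_E = 11; EF_E = 11+4 = 15
ES_F = 8; EF_F = 8+14 = 22
ES_G = 8; EF_G = 8+13 = 21
ES_H = 11; EF_H = 11+14 = 25
ES_I = max(EF_A=11, EF_C=8, EF_D=18, EF_E=15, EF_F=22, EF_G=21, EF_H=25) = 25; EF_I = 25+13 = 38
Expected project duration μ = 38 days. Critical path: B → H → I.

Variance along critical path = 2.778 + 0.444 + 4.000 = 7.222; σ = 2.687 days.
D = μ + z·σ = 38 + 0.842·2.687 = 40.3 days

40.3 days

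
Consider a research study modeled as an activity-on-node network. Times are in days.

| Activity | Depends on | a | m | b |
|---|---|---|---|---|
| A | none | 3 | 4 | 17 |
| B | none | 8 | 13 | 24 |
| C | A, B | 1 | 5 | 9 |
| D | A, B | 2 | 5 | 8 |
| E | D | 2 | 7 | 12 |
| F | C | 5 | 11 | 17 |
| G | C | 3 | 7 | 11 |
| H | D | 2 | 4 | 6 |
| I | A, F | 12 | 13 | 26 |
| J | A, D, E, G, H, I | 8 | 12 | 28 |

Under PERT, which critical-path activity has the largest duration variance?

J

te_A = (3 + 4·4 + 17)/6 = 36/6 = 6; σ²_A = ((17−3)/6)² = 5.444
te_B = (8 + 4·13 + 24)/6 = 84/6 = 14; σ²_B = ((24−8)/6)² = 7.111
te_C = (1 + 4·5 + 9)/6 = 30/6 = 5; σ²_C = ((9−1)/6)² = 1.778
te_D = (2 + 4·5 + 8)/6 = 30/6 = 5; σ²_D = ((8−2)/6)² = 1.000
te_E = (2 + 4·7 + 12)/6 = 42/6 = 7; σ²_E = ((12−2)/6)² = 2.778
te_F = (5 + 4·11 + 17)/6 = 66/6 = 11; σ²_F = ((17−5)/6)² = 4.000
te_G = (3 + 4·7 + 11)/6 = 42/6 = 7; σ²_G = ((11−3)/6)² = 1.778
te_H = (2 + 4·4 + 6)/6 = 24/6 = 4; σ²_H = ((6−2)/6)² = 0.444
te_I = (12 + 4·13 + 26)/6 = 90/6 = 15; σ²_I = ((26−12)/6)² = 5.444
te_J = (8 + 4·12 + 28)/6 = 84/6 = 14; σ²_J = ((28−8)/6)² = 11.111

Forward pass:
ES_A = 0; EF_A = 6
ES_B = 0; EF_B = 14
ES_C = max(EF_A=6, EF_B=14) = 14; EF_C = 14+5 = 19
ES_D = max(EF_A=6, EF_B=14) = 14; EF_D = 14+5 = 19
ES_E = 19; EF_E = 19+7 = 26
ES_F = 19; EF_F = 19+11 = 30
ES_G = 19; EF_G = 19+7 = 26
ES_H = 19; EF_H = 19+4 = 23
ES_I = max(EF_A=6, EF_F=30) = 30; EF_I = 30+15 = 45
ES_J = max(EF_A=6, EF_D=19, EF_E=26, EF_G=26, EF_H=23, EF_I=45) = 45; EF_J = 45+14 = 59
Expected project duration μ = 59 days. Critical path: B → C → F → I → J.

Variances on critical path: σ²_B=7.111, σ²_C=1.778, σ²_F=4.000, σ²_I=5.444, σ²_J=11.111.
Largest is σ²_J = 11.111.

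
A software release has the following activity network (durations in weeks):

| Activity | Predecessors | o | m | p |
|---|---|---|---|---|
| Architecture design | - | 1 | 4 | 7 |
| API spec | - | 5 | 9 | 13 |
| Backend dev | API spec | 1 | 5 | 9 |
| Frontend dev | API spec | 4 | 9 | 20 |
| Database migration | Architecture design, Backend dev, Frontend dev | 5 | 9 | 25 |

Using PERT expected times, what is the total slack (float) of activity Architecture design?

15 weeks

te_Architecture design = (1 + 4·4 + 7)/6 = 24/6 = 4
te_API spec = (5 + 4·9 + 13)/6 = 54/6 = 9
te_Backend dev = (1 + 4·5 + 9)/6 = 30/6 = 5
te_Frontend dev = (4 + 4·9 + 20)/6 = 60/6 = 10
te_Database migration = (5 + 4·9 + 25)/6 = 66/6 = 11

Forward pass:
ES_Architecture design = 0; EF_Architecture design = 4
ES_API spec = 0; EF_API spec = 9
ES_Backend dev = 9; EF_Backend dev = 9+5 = 14
ES_Frontend dev = 9; EF_Frontend dev = 9+10 = 19
ES_Database migration = max(EF_Architecture design=4, EF_Backend dev=14, EF_Frontend dev=19) = 19; EF_Database migration = 19+11 = 30
Expected project duration μ = 30 weeks. Critical path: API spec → Frontend dev → Database migration.

Backward pass:
LF_Database migration = 30; LS_Database migration = 30−11 = 19
LF_Frontend dev = LS_Database migration = 19; LS_Frontend dev = 19−10 = 9
LF_Backend dev = LS_Database migration = 19; LS_Backend dev = 19−5 = 14
LF_API spec = min(LS_Backend dev=14, LS_Frontend dev=9) = 9; LS_API spec = 9−9 = 0
LF_Architecture design = LS_Database migration = 19; LS_Architecture design = 19−4 = 15
Slack_Architecture design = LS_Architecture design − ES_Architecture design = 15 − 0 = 15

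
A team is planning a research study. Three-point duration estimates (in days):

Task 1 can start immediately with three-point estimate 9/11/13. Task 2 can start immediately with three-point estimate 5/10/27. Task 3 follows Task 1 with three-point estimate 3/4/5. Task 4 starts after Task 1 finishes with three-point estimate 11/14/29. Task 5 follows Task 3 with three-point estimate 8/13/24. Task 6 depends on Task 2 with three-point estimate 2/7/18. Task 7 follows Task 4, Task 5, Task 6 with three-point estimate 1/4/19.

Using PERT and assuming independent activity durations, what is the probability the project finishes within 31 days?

te_Task 1 = (9 + 4·11 + 13)/6 = 66/6 = 11; σ²_Task 1 = ((13−9)/6)² = 0.444
te_Task 2 = (5 + 4·10 + 27)/6 = 72/6 = 12; σ²_Task 2 = ((27−5)/6)² = 13.444
te_Task 3 = (3 + 4·4 + 5)/6 = 24/6 = 4; σ²_Task 3 = ((5−3)/6)² = 0.111
te_Task 4 = (11 + 4·14 + 29)/6 = 96/6 = 16; σ²_Task 4 = ((29−11)/6)² = 9.000
te_Task 5 = (8 + 4·13 + 24)/6 = 84/6 = 14; σ²_Task 5 = ((24−8)/6)² = 7.111
te_Task 6 = (2 + 4·7 + 18)/6 = 48/6 = 8; σ²_Task 6 = ((18−2)/6)² = 7.111
te_Task 7 = (1 + 4·4 + 19)/6 = 36/6 = 6; σ²_Task 7 = ((19−1)/6)² = 9.000

Forward pass:
ES_Task 1 = 0; EF_Task 1 = 11
ES_Task 2 = 0; EF_Task 2 = 12
ES_Task 3 = 11; EF_Task 3 = 11+4 = 15
ES_Task 4 = 11; EF_Task 4 = 11+16 = 27
ES_Task 5 = 15; EF_Task 5 = 15+14 = 29
ES_Task 6 = 12; EF_Task 6 = 12+8 = 20
ES_Task 7 = max(EF_Task 4=27, EF_Task 5=29, EF_Task 6=20) = 29; EF_Task 7 = 29+6 = 35
Expected project duration μ = 35 days. Critical path: Task 1 → Task 3 → Task 5 → Task 7.

Variance along critical path = 0.444 + 0.111 + 7.111 + 9.000 = 16.667; σ = √16.667 = 4.082 days.
Z = (31 − 35) / 4.082 = -0.980
P(T ≤ 31) = Φ(-0.980) ≈ 0.164

0.164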